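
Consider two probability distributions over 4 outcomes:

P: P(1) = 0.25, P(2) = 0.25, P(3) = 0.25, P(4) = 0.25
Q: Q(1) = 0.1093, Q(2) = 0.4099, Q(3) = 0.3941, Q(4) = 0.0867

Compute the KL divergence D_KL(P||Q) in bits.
0.3379 bits

D_KL(P||Q) = Σ P(x) log₂(P(x)/Q(x))

Computing term by term:
  P(1)·log₂(P(1)/Q(1)) = 0.25·log₂(0.25/0.1093) = 0.29841
  P(2)·log₂(P(2)/Q(2)) = 0.25·log₂(0.25/0.4099) = -0.17834
  P(3)·log₂(P(3)/Q(3)) = 0.25·log₂(0.25/0.3941) = -0.16416
  P(4)·log₂(P(4)/Q(4)) = 0.25·log₂(0.25/0.0867) = 0.38196

D_KL(P||Q) = 0.29841 - 0.17834 - 0.16416 + 0.38196 = 0.33787 ≈ 0.3379 bits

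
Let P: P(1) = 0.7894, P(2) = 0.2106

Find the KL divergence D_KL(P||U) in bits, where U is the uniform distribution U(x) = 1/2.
0.2574 bits

U(i) = 1/2 for all i

D_KL(P||U) = Σ P(x) log₂(P(x) / (1/2))
           = Σ P(x) log₂(P(x)) + log₂(2)
           = log₂(2) - H(P)

H(P) = -Σ P(x) log₂(P(x)):
  -P(1)·log₂(P(1)) = -(0.7894)·log₂(0.7894) = 0.26932
  -P(2)·log₂(P(2)) = -(0.2106)·log₂(0.2106) = 0.47331
H(P) = 0.26932 + 0.47331 = 0.74263 bits

log₂(2) = 1.00000 bits

D_KL(P||U) = 1.00000 - 0.74263 = 0.25737 ≈ 0.2574 bits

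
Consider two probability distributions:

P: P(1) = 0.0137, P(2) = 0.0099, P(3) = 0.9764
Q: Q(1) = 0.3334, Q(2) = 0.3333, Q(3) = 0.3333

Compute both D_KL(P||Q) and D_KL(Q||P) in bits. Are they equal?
D_KL(P||Q) = 1.4007 bits, D_KL(Q||P) = 2.7094 bits. No, they are not equal.

D_KL(P||Q) = Σ P(x) log₂(P(x)/Q(x))

Computing term by term:
  P(1)·log₂(P(1)/Q(1)) = 0.0137·log₂(0.0137/0.3334) = -0.06309
  P(2)·log₂(P(2)/Q(2)) = 0.0099·log₂(0.0099/0.3333) = -0.05023
  P(3)·log₂(P(3)/Q(3)) = 0.9764·log₂(0.9764/0.3333) = 1.51406

D_KL(P||Q) = -0.06309 - 0.05023 + 1.51406 = 1.40074 ≈ 1.4007 bits

D_KL(Q||P) = Σ Q(x) log₂(Q(x)/P(x))

Computing term by term:
  Q(1)·log₂(Q(1)/P(1)) = 0.3334·log₂(0.3334/0.0137) = 1.53531
  Q(2)·log₂(Q(2)/P(2)) = 0.3333·log₂(0.3333/0.0099) = 1.69091
  Q(3)·log₂(Q(3)/P(3)) = 0.3333·log₂(0.3333/0.9764) = -0.51683

D_KL(Q||P) = 1.53531 + 1.69091 - 0.51683 = 2.70939 ≈ 2.7094 bits

These are NOT equal (difference: 1.3087 bits). KL divergence is asymmetric: D_KL(P||Q) ≠ D_KL(Q||P) in general.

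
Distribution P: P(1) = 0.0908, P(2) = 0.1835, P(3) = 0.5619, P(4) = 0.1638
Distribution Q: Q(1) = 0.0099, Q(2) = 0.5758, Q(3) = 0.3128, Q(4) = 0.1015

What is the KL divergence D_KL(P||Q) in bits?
0.5755 bits

D_KL(P||Q) = Σ P(x) log₂(P(x)/Q(x))

Computing term by term:
  P(1)·log₂(P(1)/Q(1)) = 0.0908·log₂(0.0908/0.0099) = 0.29031
  P(2)·log₂(P(2)/Q(2)) = 0.1835·log₂(0.1835/0.5758) = -0.30274
  P(3)·log₂(P(3)/Q(3)) = 0.5619·log₂(0.5619/0.3128) = 0.47485
  P(4)·log₂(P(4)/Q(4)) = 0.1638·log₂(0.1638/0.1015) = 0.11310

D_KL(P||Q) = 0.29031 - 0.30274 + 0.47485 + 0.11310 = 0.57552 ≈ 0.5755 bits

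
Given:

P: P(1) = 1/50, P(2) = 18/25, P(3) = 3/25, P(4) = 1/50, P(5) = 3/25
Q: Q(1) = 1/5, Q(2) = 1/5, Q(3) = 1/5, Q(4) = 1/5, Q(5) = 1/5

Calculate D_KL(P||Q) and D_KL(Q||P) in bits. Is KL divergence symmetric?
D_KL(P||Q) = 1.0208 bits, D_KL(Q||P) = 1.2540 bits. No, KL divergence is not symmetric.

D_KL(P||Q) = Σ P(x) log₂(P(x)/Q(x))

Computing term by term:
  P(1)·log₂(P(1)/Q(1)) = (1/50)·log₂((1/50)/(1/5)) = -0.06644
  P(2)·log₂(P(2)/Q(2)) = (18/25)·log₂((18/25)/(1/5)) = 1.33056
  P(3)·log₂(P(3)/Q(3)) = (3/25)·log₂((3/25)/(1/5)) = -0.08844
  P(4)·log₂(P(4)/Q(4)) = (1/50)·log₂((1/50)/(1/5)) = -0.06644
  P(5)·log₂(P(5)/Q(5)) = (3/25)·log₂((3/25)/(1/5)) = -0.08844

D_KL(P||Q) = -0.06644 + 1.33056 - 0.08844 - 0.06644 - 0.08844 = 1.02080 ≈ 1.0208 bits

D_KL(Q||P) = Σ Q(x) log₂(Q(x)/P(x))

Computing term by term:
  Q(1)·log₂(Q(1)/P(1)) = (1/5)·log₂((1/5)/(1/50)) = 0.66439
  Q(2)·log₂(Q(2)/P(2)) = (1/5)·log₂((1/5)/(18/25)) = -0.36960
  Q(3)·log₂(Q(3)/P(3)) = (1/5)·log₂((1/5)/(3/25)) = 0.14739
  Q(4)·log₂(Q(4)/P(4)) = (1/5)·log₂((1/5)/(1/50)) = 0.66439
  Q(5)·log₂(Q(5)/P(5)) = (1/5)·log₂((1/5)/(3/25)) = 0.14739

D_KL(Q||P) = 0.66439 - 0.36960 + 0.14739 + 0.66439 + 0.14739 = 1.25396 ≈ 1.2540 bits

These are NOT equal (difference: 0.2332 bits). KL divergence is asymmetric: D_KL(P||Q) ≠ D_KL(Q||P) in general.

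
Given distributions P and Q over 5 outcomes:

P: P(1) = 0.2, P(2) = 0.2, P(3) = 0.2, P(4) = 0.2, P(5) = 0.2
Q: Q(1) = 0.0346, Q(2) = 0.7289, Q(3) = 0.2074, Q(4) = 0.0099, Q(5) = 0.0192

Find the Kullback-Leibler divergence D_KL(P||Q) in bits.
1.6661 bits

D_KL(P||Q) = Σ P(x) log₂(P(x)/Q(x))

Computing term by term:
  P(1)·log₂(P(1)/Q(1)) = 0.2·log₂(0.2/0.0346) = 0.50623
  P(2)·log₂(P(2)/Q(2)) = 0.2·log₂(0.2/0.7289) = -0.37314
  P(3)·log₂(P(3)/Q(3)) = 0.2·log₂(0.2/0.2074) = -0.01048
  P(4)·log₂(P(4)/Q(4)) = 0.2·log₂(0.2/0.0099) = 0.86729
  P(5)·log₂(P(5)/Q(5)) = 0.2·log₂(0.2/0.0192) = 0.67616

D_KL(P||Q) = 0.50623 - 0.37314 - 0.01048 + 0.86729 + 0.67616 = 1.66606 ≈ 1.6661 bits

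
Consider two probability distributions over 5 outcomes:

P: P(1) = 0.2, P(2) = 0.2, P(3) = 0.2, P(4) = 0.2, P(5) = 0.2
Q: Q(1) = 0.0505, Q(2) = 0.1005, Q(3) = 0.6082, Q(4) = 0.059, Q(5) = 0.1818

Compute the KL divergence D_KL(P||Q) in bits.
0.6546 bits

D_KL(P||Q) = Σ P(x) log₂(P(x)/Q(x))

Computing term by term:
  P(1)·log₂(P(1)/Q(1)) = 0.2·log₂(0.2/0.0505) = 0.39713
  P(2)·log₂(P(2)/Q(2)) = 0.2·log₂(0.2/0.1005) = 0.19856
  P(3)·log₂(P(3)/Q(3)) = 0.2·log₂(0.2/0.6082) = -0.32091
  P(4)·log₂(P(4)/Q(4)) = 0.2·log₂(0.2/0.059) = 0.35224
  P(5)·log₂(P(5)/Q(5)) = 0.2·log₂(0.2/0.1818) = 0.02753

D_KL(P||Q) = 0.39713 + 0.19856 - 0.32091 + 0.35224 + 0.02753 = 0.65455 ≈ 0.6546 bits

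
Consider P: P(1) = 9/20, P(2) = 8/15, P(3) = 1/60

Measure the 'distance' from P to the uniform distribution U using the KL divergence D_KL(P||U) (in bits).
0.4844 bits

U(i) = 1/3 for all i

D_KL(P||U) = Σ P(x) log₂(P(x) / (1/3))
           = Σ P(x) log₂(P(x)) + log₂(3)
           = log₂(3) - H(P)

H(P) = -Σ P(x) log₂(P(x)):
  -P(1)·log₂(P(1)) = -(9/20)·log₂(9/20) = 0.51840
  -P(2)·log₂(P(2)) = -(8/15)·log₂(8/15) = 0.48367
  -P(3)·log₂(P(3)) = -(1/60)·log₂(1/60) = 0.09845
H(P) = 0.51840 + 0.48367 + 0.09845 = 1.10052 bits

log₂(3) = 1.58496 bits

D_KL(P||U) = 1.58496 - 1.10052 = 0.48444 ≈ 0.4844 bits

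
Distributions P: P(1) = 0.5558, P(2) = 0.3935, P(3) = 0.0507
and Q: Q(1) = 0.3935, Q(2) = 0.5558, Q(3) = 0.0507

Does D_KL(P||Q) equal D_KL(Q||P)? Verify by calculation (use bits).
D_KL(P||Q) = 0.0809 bits, D_KL(Q||P) = 0.0809 bits. Yes — for this pair D_KL(P||Q) = D_KL(Q||P).

D_KL(P||Q) = Σ P(x) log₂(P(x)/Q(x))

Computing term by term:
  P(1)·log₂(P(1)/Q(1)) = 0.5558·log₂(0.5558/0.3935) = 0.27690
  P(2)·log₂(P(2)/Q(2)) = 0.3935·log₂(0.3935/0.5558) = -0.19604
  P(3)·log₂(P(3)/Q(3)) = 0.0507·log₂(0.0507/0.0507) = 0.00000

D_KL(P||Q) = 0.27690 - 0.19604 + 0.00000 = 0.08086 ≈ 0.0809 bits

D_KL(Q||P) = Σ Q(x) log₂(Q(x)/P(x))

Computing term by term:
  Q(1)·log₂(Q(1)/P(1)) = 0.3935·log₂(0.3935/0.5558) = -0.19604
  Q(2)·log₂(Q(2)/P(2)) = 0.5558·log₂(0.5558/0.3935) = 0.27690
  Q(3)·log₂(Q(3)/P(3)) = 0.0507·log₂(0.0507/0.0507) = 0.00000

D_KL(Q||P) = -0.19604 + 0.27690 + 0.00000 = 0.08086 ≈ 0.0809 bits

These ARE equal here. Q is P with outcomes relabeled (Q(1) = P(2), Q(2) = P(1)) by a relabeling that is its own inverse, so the two sums contain exactly the same terms in a different order. This is a special case — KL divergence is not symmetric in general: D_KL(P||Q) ≠ D_KL(Q||P) for most P, Q.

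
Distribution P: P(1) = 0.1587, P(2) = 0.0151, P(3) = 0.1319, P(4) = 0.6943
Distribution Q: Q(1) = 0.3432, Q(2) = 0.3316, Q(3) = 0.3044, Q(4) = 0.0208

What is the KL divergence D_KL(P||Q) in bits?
3.1108 bits

D_KL(P||Q) = Σ P(x) log₂(P(x)/Q(x))

Computing term by term:
  P(1)·log₂(P(1)/Q(1)) = 0.1587·log₂(0.1587/0.3432) = -0.17659
  P(2)·log₂(P(2)/Q(2)) = 0.0151·log₂(0.0151/0.3316) = -0.06730
  P(3)·log₂(P(3)/Q(3)) = 0.1319·log₂(0.1319/0.3044) = -0.15914
  P(4)·log₂(P(4)/Q(4)) = 0.6943·log₂(0.6943/0.0208) = 3.51379

D_KL(P||Q) = -0.17659 - 0.06730 - 0.15914 + 3.51379 = 3.11076 ≈ 3.1108 bits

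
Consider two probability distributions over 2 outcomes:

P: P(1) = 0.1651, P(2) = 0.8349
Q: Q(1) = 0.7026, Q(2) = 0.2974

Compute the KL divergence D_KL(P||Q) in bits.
0.8984 bits

D_KL(P||Q) = Σ P(x) log₂(P(x)/Q(x))

Computing term by term:
  P(1)·log₂(P(1)/Q(1)) = 0.1651·log₂(0.1651/0.7026) = -0.34495
  P(2)·log₂(P(2)/Q(2)) = 0.8349·log₂(0.8349/0.2974) = 1.24333

D_KL(P||Q) = -0.34495 + 1.24333 = 0.89838 ≈ 0.8984 bits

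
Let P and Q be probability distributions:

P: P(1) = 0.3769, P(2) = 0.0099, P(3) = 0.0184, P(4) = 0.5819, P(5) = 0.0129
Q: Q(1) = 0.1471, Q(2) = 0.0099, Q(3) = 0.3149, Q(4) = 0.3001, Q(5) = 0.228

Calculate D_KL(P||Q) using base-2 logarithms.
0.9387 bits

D_KL(P||Q) = Σ P(x) log₂(P(x)/Q(x))

Computing term by term:
  P(1)·log₂(P(1)/Q(1)) = 0.3769·log₂(0.3769/0.1471) = 0.51160
  P(2)·log₂(P(2)/Q(2)) = 0.0099·log₂(0.0099/0.0099) = 0.00000
  P(3)·log₂(P(3)/Q(3)) = 0.0184·log₂(0.0184/0.3149) = -0.07539
  P(4)·log₂(P(4)/Q(4)) = 0.5819·log₂(0.5819/0.3001) = 0.55591
  P(5)·log₂(P(5)/Q(5)) = 0.0129·log₂(0.0129/0.228) = -0.05345

D_KL(P||Q) = 0.51160 + 0.00000 - 0.07539 + 0.55591 - 0.05345 = 0.93867 ≈ 0.9387 bits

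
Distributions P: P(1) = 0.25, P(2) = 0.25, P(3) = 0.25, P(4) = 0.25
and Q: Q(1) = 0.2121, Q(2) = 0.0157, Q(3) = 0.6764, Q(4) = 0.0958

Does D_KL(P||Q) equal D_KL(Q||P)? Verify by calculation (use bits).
D_KL(P||Q) = 1.0445 bits, D_KL(Q||P) = 0.7257 bits. No — D_KL(P||Q) ≠ D_KL(Q||P) for this pair.

D_KL(P||Q) = Σ P(x) log₂(P(x)/Q(x))

Computing term by term:
  P(1)·log₂(P(1)/Q(1)) = 0.25·log₂(0.25/0.2121) = 0.05930
  P(2)·log₂(P(2)/Q(2)) = 0.25·log₂(0.25/0.0157) = 0.99827
  P(3)·log₂(P(3)/Q(3)) = 0.25·log₂(0.25/0.6764) = -0.35899
  P(4)·log₂(P(4)/Q(4)) = 0.25·log₂(0.25/0.0958) = 0.34596

D_KL(P||Q) = 0.05930 + 0.99827 - 0.35899 + 0.34596 = 1.04454 ≈ 1.0445 bits

D_KL(Q||P) = Σ Q(x) log₂(Q(x)/P(x))

Computing term by term:
  Q(1)·log₂(Q(1)/P(1)) = 0.2121·log₂(0.2121/0.25) = -0.05031
  Q(2)·log₂(Q(2)/P(2)) = 0.0157·log₂(0.0157/0.25) = -0.06269
  Q(3)·log₂(Q(3)/P(3)) = 0.6764·log₂(0.6764/0.25) = 0.97128
  Q(4)·log₂(Q(4)/P(4)) = 0.0958·log₂(0.0958/0.25) = -0.13257

D_KL(Q||P) = -0.05031 - 0.06269 + 0.97128 - 0.13257 = 0.72571 ≈ 0.7257 bits

These are NOT equal (difference: 0.3188 bits). KL divergence is asymmetric: D_KL(P||Q) ≠ D_KL(Q||P) in general.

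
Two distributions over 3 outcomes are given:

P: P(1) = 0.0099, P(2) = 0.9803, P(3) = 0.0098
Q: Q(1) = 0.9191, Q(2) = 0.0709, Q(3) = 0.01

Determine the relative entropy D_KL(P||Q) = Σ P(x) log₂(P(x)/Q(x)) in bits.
3.6497 bits

D_KL(P||Q) = Σ P(x) log₂(P(x)/Q(x))

Computing term by term:
  P(1)·log₂(P(1)/Q(1)) = 0.0099·log₂(0.0099/0.9191) = -0.06471
  P(2)·log₂(P(2)/Q(2)) = 0.9803·log₂(0.9803/0.0709) = 3.71472
  P(3)·log₂(P(3)/Q(3)) = 0.0098·log₂(0.0098/0.01) = -0.00029

D_KL(P||Q) = -0.06471 + 3.71472 - 0.00029 = 3.64972 ≈ 3.6497 bits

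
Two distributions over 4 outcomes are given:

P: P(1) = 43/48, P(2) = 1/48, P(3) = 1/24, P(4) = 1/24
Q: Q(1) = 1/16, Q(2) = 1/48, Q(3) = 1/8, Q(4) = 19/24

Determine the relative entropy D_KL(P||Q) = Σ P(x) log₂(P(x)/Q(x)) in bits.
3.1981 bits

D_KL(P||Q) = Σ P(x) log₂(P(x)/Q(x))

Computing term by term:
  P(1)·log₂(P(1)/Q(1)) = (43/48)·log₂((43/48)/(1/16)) = 3.44117
  P(2)·log₂(P(2)/Q(2)) = (1/48)·log₂((1/48)/(1/48)) = 0.00000
  P(3)·log₂(P(3)/Q(3)) = (1/24)·log₂((1/24)/(1/8)) = -0.06604
  P(4)·log₂(P(4)/Q(4)) = (1/24)·log₂((1/24)/(19/24)) = -0.17700

D_KL(P||Q) = 3.44117 + 0.00000 - 0.06604 - 0.17700 = 3.19813 ≈ 3.1981 bits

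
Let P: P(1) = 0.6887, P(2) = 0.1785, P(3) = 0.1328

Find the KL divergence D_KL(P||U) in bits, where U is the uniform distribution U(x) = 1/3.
0.3839 bits

U(i) = 1/3 for all i

D_KL(P||U) = Σ P(x) log₂(P(x) / (1/3))
           = Σ P(x) log₂(P(x)) + log₂(3)
           = log₂(3) - H(P)

H(P) = -Σ P(x) log₂(P(x)):
  -P(1)·log₂(P(1)) = -(0.6887)·log₂(0.6887) = 0.37056
  -P(2)·log₂(P(2)) = -(0.1785)·log₂(0.1785) = 0.44375
  -P(3)·log₂(P(3)) = -(0.1328)·log₂(0.1328) = 0.38680
H(P) = 0.37056 + 0.44375 + 0.38680 = 1.20111 bits

log₂(3) = 1.58496 bits

D_KL(P||U) = 1.58496 - 1.20111 = 0.38385 ≈ 0.3839 bits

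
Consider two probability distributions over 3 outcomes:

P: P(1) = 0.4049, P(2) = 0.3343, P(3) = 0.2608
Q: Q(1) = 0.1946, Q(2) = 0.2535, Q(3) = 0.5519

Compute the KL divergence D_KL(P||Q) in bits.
0.2794 bits

D_KL(P||Q) = Σ P(x) log₂(P(x)/Q(x))

Computing term by term:
  P(1)·log₂(P(1)/Q(1)) = 0.4049·log₂(0.4049/0.1946) = 0.42800
  P(2)·log₂(P(2)/Q(2)) = 0.3343·log₂(0.3343/0.2535) = 0.13344
  P(3)·log₂(P(3)/Q(3)) = 0.2608·log₂(0.2608/0.5519) = -0.28205

D_KL(P||Q) = 0.42800 + 0.13344 - 0.28205 = 0.27939 ≈ 0.2794 bits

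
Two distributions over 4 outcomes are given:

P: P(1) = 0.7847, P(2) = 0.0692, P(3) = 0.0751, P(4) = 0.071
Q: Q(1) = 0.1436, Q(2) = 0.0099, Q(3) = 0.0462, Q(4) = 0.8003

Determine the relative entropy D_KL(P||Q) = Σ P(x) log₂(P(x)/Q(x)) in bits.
1.9212 bits

D_KL(P||Q) = Σ P(x) log₂(P(x)/Q(x))

Computing term by term:
  P(1)·log₂(P(1)/Q(1)) = 0.7847·log₂(0.7847/0.1436) = 1.92258
  P(2)·log₂(P(2)/Q(2)) = 0.0692·log₂(0.0692/0.0099) = 0.19412
  P(3)·log₂(P(3)/Q(3)) = 0.0751·log₂(0.0751/0.0462) = 0.05264
  P(4)·log₂(P(4)/Q(4)) = 0.071·log₂(0.071/0.8003) = -0.24812

D_KL(P||Q) = 1.92258 + 0.19412 + 0.05264 - 0.24812 = 1.92122 ≈ 1.9212 bits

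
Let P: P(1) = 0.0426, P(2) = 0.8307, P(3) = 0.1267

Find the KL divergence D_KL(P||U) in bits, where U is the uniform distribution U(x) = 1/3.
0.7911 bits

U(i) = 1/3 for all i

D_KL(P||U) = Σ P(x) log₂(P(x) / (1/3))
           = Σ P(x) log₂(P(x)) + log₂(3)
           = log₂(3) - H(P)

H(P) = -Σ P(x) log₂(P(x)):
  -P(1)·log₂(P(1)) = -(0.0426)·log₂(0.0426) = 0.19396
  -P(2)·log₂(P(2)) = -(0.8307)·log₂(0.8307) = 0.22230
  -P(3)·log₂(P(3)) = -(0.1267)·log₂(0.1267) = 0.37763
H(P) = 0.19396 + 0.22230 + 0.37763 = 0.79389 bits

log₂(3) = 1.58496 bits

D_KL(P||U) = 1.58496 - 0.79389 = 0.79107 ≈ 0.7911 bits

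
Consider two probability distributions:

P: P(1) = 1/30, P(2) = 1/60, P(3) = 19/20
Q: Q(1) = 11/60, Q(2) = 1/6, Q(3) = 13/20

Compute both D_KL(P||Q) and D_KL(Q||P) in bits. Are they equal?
D_KL(P||Q) = 0.3828 bits, D_KL(Q||P) = 0.6487 bits. No, they are not equal.

D_KL(P||Q) = Σ P(x) log₂(P(x)/Q(x))

Computing term by term:
  P(1)·log₂(P(1)/Q(1)) = (1/30)·log₂((1/30)/(11/60)) = -0.08198
  P(2)·log₂(P(2)/Q(2)) = (1/60)·log₂((1/60)/(1/6)) = -0.05537
  P(3)·log₂(P(3)/Q(3)) = (19/20)·log₂((19/20)/(13/20)) = 0.52011

D_KL(P||Q) = -0.08198 - 0.05537 + 0.52011 = 0.38276 ≈ 0.3828 bits

D_KL(Q||P) = Σ Q(x) log₂(Q(x)/P(x))

Computing term by term:
  Q(1)·log₂(Q(1)/P(1)) = (11/60)·log₂((11/60)/(1/30)) = 0.45090
  Q(2)·log₂(Q(2)/P(2)) = (1/6)·log₂((1/6)/(1/60)) = 0.55365
  Q(3)·log₂(Q(3)/P(3)) = (13/20)·log₂((13/20)/(19/20)) = -0.35587

D_KL(Q||P) = 0.45090 + 0.55365 - 0.35587 = 0.64868 ≈ 0.6487 bits

These are NOT equal (difference: 0.2659 bits). KL divergence is asymmetric: D_KL(P||Q) ≠ D_KL(Q||P) in general.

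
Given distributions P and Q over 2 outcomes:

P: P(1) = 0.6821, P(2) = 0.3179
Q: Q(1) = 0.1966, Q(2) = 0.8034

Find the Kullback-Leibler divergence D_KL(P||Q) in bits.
0.7990 bits

D_KL(P||Q) = Σ P(x) log₂(P(x)/Q(x))

Computing term by term:
  P(1)·log₂(P(1)/Q(1)) = 0.6821·log₂(0.6821/0.1966) = 1.22418
  P(2)·log₂(P(2)/Q(2)) = 0.3179·log₂(0.3179/0.8034) = -0.42521

D_KL(P||Q) = 1.22418 - 0.42521 = 0.79897 ≈ 0.7990 bits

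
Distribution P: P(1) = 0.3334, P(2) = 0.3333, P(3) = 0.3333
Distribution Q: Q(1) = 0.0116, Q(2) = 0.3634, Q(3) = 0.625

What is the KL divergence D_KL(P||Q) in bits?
1.2715 bits

D_KL(P||Q) = Σ P(x) log₂(P(x)/Q(x))

Computing term by term:
  P(1)·log₂(P(1)/Q(1)) = 0.3334·log₂(0.3334/0.0116) = 1.61534
  P(2)·log₂(P(2)/Q(2)) = 0.3333·log₂(0.3333/0.3634) = -0.04157
  P(3)·log₂(P(3)/Q(3)) = 0.3333·log₂(0.3333/0.625) = -0.30231

D_KL(P||Q) = 1.61534 - 0.04157 - 0.30231 = 1.27146 ≈ 1.2715 bits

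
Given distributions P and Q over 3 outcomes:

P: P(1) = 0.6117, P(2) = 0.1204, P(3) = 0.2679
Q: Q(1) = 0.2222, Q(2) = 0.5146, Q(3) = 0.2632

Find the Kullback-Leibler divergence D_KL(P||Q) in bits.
0.6482 bits

D_KL(P||Q) = Σ P(x) log₂(P(x)/Q(x))

Computing term by term:
  P(1)·log₂(P(1)/Q(1)) = 0.6117·log₂(0.6117/0.2222) = 0.89367
  P(2)·log₂(P(2)/Q(2)) = 0.1204·log₂(0.1204/0.5146) = -0.25231
  P(3)·log₂(P(3)/Q(3)) = 0.2679·log₂(0.2679/0.2632) = 0.00684

D_KL(P||Q) = 0.89367 - 0.25231 + 0.00684 = 0.64820 ≈ 0.6482 bits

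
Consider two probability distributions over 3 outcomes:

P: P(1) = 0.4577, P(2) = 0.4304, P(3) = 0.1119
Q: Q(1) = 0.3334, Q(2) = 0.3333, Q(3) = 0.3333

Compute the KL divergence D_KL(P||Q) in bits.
0.1918 bits

D_KL(P||Q) = Σ P(x) log₂(P(x)/Q(x))

Computing term by term:
  P(1)·log₂(P(1)/Q(1)) = 0.4577·log₂(0.4577/0.3334) = 0.20924
  P(2)·log₂(P(2)/Q(2)) = 0.4304·log₂(0.4304/0.3333) = 0.15876
  P(3)·log₂(P(3)/Q(3)) = 0.1119·log₂(0.1119/0.3333) = -0.17620

D_KL(P||Q) = 0.20924 + 0.15876 - 0.17620 = 0.19180 ≈ 0.1918 bits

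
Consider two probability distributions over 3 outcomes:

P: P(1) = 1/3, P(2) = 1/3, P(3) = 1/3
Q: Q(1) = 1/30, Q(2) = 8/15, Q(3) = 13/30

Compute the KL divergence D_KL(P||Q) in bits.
0.7551 bits

D_KL(P||Q) = Σ P(x) log₂(P(x)/Q(x))

Computing term by term:
  P(1)·log₂(P(1)/Q(1)) = (1/3)·log₂((1/3)/(1/30)) = 1.10731
  P(2)·log₂(P(2)/Q(2)) = (1/3)·log₂((1/3)/(8/15)) = -0.22602
  P(3)·log₂(P(3)/Q(3)) = (1/3)·log₂((1/3)/(13/30)) = -0.12617

D_KL(P||Q) = 1.10731 - 0.22602 - 0.12617 = 0.75512 ≈ 0.7551 bits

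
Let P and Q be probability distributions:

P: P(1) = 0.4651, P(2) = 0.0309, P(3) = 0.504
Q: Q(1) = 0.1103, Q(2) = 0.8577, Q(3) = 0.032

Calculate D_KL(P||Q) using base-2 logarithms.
2.8220 bits

D_KL(P||Q) = Σ P(x) log₂(P(x)/Q(x))

Computing term by term:
  P(1)·log₂(P(1)/Q(1)) = 0.4651·log₂(0.4651/0.1103) = 0.96560
  P(2)·log₂(P(2)/Q(2)) = 0.0309·log₂(0.0309/0.8577) = -0.14816
  P(3)·log₂(P(3)/Q(3)) = 0.504·log₂(0.504/0.032) = 2.00455

D_KL(P||Q) = 0.96560 - 0.14816 + 2.00455 = 2.82199 ≈ 2.8220 bits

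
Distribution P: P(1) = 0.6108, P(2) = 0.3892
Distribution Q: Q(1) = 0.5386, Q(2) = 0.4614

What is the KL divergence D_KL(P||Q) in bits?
0.0153 bits

D_KL(P||Q) = Σ P(x) log₂(P(x)/Q(x))

Computing term by term:
  P(1)·log₂(P(1)/Q(1)) = 0.6108·log₂(0.6108/0.5386) = 0.11085
  P(2)·log₂(P(2)/Q(2)) = 0.3892·log₂(0.3892/0.4614) = -0.09555

D_KL(P||Q) = 0.11085 - 0.09555 = 0.01530 ≈ 0.0153 bits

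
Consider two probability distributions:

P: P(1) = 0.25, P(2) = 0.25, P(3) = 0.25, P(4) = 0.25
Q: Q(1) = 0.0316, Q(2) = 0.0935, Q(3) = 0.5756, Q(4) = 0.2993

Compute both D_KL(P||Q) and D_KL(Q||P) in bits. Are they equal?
D_KL(P||Q) = 0.7350 bits, D_KL(Q||P) = 0.5433 bits. No, they are not equal.

D_KL(P||Q) = Σ P(x) log₂(P(x)/Q(x))

Computing term by term:
  P(1)·log₂(P(1)/Q(1)) = 0.25·log₂(0.25/0.0316) = 0.74598
  P(2)·log₂(P(2)/Q(2)) = 0.25·log₂(0.25/0.0935) = 0.35472
  P(3)·log₂(P(3)/Q(3)) = 0.25·log₂(0.25/0.5756) = -0.30078
  P(4)·log₂(P(4)/Q(4)) = 0.25·log₂(0.25/0.2993) = -0.06492

D_KL(P||Q) = 0.74598 + 0.35472 - 0.30078 - 0.06492 = 0.73500 ≈ 0.7350 bits

D_KL(Q||P) = Σ Q(x) log₂(Q(x)/P(x))

Computing term by term:
  Q(1)·log₂(Q(1)/P(1)) = 0.0316·log₂(0.0316/0.25) = -0.09429
  Q(2)·log₂(Q(2)/P(2)) = 0.0935·log₂(0.0935/0.25) = -0.13267
  Q(3)·log₂(Q(3)/P(3)) = 0.5756·log₂(0.5756/0.25) = 0.69253
  Q(4)·log₂(Q(4)/P(4)) = 0.2993·log₂(0.2993/0.25) = 0.07772

D_KL(Q||P) = -0.09429 - 0.13267 + 0.69253 + 0.07772 = 0.54329 ≈ 0.5433 bits

These are NOT equal (difference: 0.1917 bits). KL divergence is asymmetric: D_KL(P||Q) ≠ D_KL(Q||P) in general.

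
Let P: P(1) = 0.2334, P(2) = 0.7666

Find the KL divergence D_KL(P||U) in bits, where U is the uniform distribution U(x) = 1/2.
0.2161 bits

U(i) = 1/2 for all i

D_KL(P||U) = Σ P(x) log₂(P(x) / (1/2))
           = Σ P(x) log₂(P(x)) + log₂(2)
           = log₂(2) - H(P)

H(P) = -Σ P(x) log₂(P(x)):
  -P(1)·log₂(P(1)) = -(0.2334)·log₂(0.2334) = 0.48994
  -P(2)·log₂(P(2)) = -(0.7666)·log₂(0.7666) = 0.29396
H(P) = 0.48994 + 0.29396 = 0.78390 bits

log₂(2) = 1.00000 bits

D_KL(P||U) = 1.00000 - 0.78390 = 0.21610 ≈ 0.2161 bits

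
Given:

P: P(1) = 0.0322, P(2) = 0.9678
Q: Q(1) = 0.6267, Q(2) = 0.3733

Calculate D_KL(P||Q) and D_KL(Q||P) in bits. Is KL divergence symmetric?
D_KL(P||Q) = 1.1922 bits, D_KL(Q||P) = 2.1709 bits. No, KL divergence is not symmetric.

D_KL(P||Q) = Σ P(x) log₂(P(x)/Q(x))

Computing term by term:
  P(1)·log₂(P(1)/Q(1)) = 0.0322·log₂(0.0322/0.6267) = -0.13790
  P(2)·log₂(P(2)/Q(2)) = 0.9678·log₂(0.9678/0.3733) = 1.33012

D_KL(P||Q) = -0.13790 + 1.33012 = 1.19222 ≈ 1.1922 bits

D_KL(Q||P) = Σ Q(x) log₂(Q(x)/P(x))

Computing term by term:
  Q(1)·log₂(Q(1)/P(1)) = 0.6267·log₂(0.6267/0.0322) = 2.68393
  Q(2)·log₂(Q(2)/P(2)) = 0.3733·log₂(0.3733/0.9678) = -0.51305

D_KL(Q||P) = 2.68393 - 0.51305 = 2.17088 ≈ 2.1709 bits

These are NOT equal (difference: 0.9787 bits). KL divergence is asymmetric: D_KL(P||Q) ≠ D_KL(Q||P) in general.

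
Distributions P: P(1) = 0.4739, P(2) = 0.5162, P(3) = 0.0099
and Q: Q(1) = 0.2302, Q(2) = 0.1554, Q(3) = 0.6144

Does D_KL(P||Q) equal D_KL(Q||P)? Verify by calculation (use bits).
D_KL(P||Q) = 1.3287 bits, D_KL(Q||P) = 3.1502 bits. No — D_KL(P||Q) ≠ D_KL(Q||P) for this pair.

D_KL(P||Q) = Σ P(x) log₂(P(x)/Q(x))

Computing term by term:
  P(1)·log₂(P(1)/Q(1)) = 0.4739·log₂(0.4739/0.2302) = 0.49366
  P(2)·log₂(P(2)/Q(2)) = 0.5162·log₂(0.5162/0.1554) = 0.89403
  P(3)·log₂(P(3)/Q(3)) = 0.0099·log₂(0.0099/0.6144) = -0.05896

D_KL(P||Q) = 0.49366 + 0.89403 - 0.05896 = 1.32873 ≈ 1.3287 bits

D_KL(Q||P) = Σ Q(x) log₂(Q(x)/P(x))

Computing term by term:
  Q(1)·log₂(Q(1)/P(1)) = 0.2302·log₂(0.2302/0.4739) = -0.23980
  Q(2)·log₂(Q(2)/P(2)) = 0.1554·log₂(0.1554/0.5162) = -0.26914
  Q(3)·log₂(Q(3)/P(3)) = 0.6144·log₂(0.6144/0.0099) = 3.65912

D_KL(Q||P) = -0.23980 - 0.26914 + 3.65912 = 3.15018 ≈ 3.1502 bits

These are NOT equal (difference: 1.8215 bits). KL divergence is asymmetric: D_KL(P||Q) ≠ D_KL(Q||P) in general.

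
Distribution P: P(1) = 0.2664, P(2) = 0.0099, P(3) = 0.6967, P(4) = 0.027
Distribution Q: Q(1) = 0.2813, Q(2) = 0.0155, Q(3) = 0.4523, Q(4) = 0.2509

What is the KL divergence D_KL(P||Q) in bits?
0.3201 bits

D_KL(P||Q) = Σ P(x) log₂(P(x)/Q(x))

Computing term by term:
  P(1)·log₂(P(1)/Q(1)) = 0.2664·log₂(0.2664/0.2813) = -0.02092
  P(2)·log₂(P(2)/Q(2)) = 0.0099·log₂(0.0099/0.0155) = -0.00640
  P(3)·log₂(P(3)/Q(3)) = 0.6967·log₂(0.6967/0.4523) = 0.43422
  P(4)·log₂(P(4)/Q(4)) = 0.027·log₂(0.027/0.2509) = -0.08683

D_KL(P||Q) = -0.02092 - 0.00640 + 0.43422 - 0.08683 = 0.32007 ≈ 0.3201 bits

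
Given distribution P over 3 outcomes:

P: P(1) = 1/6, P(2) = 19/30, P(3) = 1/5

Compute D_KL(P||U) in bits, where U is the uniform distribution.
0.2724 bits

U(i) = 1/3 for all i

D_KL(P||U) = Σ P(x) log₂(P(x) / (1/3))
           = Σ P(x) log₂(P(x)) + log₂(3)
           = log₂(3) - H(P)

H(P) = -Σ P(x) log₂(P(x)):
  -P(1)·log₂(P(1)) = -(1/6)·log₂(1/6) = 0.43083
  -P(2)·log₂(P(2)) = -(19/30)·log₂(19/30) = 0.41734
  -P(3)·log₂(P(3)) = -(1/5)·log₂(1/5) = 0.46439
H(P) = 0.43083 + 0.41734 + 0.46439 = 1.31256 bits

log₂(3) = 1.58496 bits

D_KL(P||U) = 1.58496 - 1.31256 = 0.27240 ≈ 0.2724 bits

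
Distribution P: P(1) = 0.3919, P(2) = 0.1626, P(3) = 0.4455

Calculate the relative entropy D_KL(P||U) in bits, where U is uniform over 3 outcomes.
0.1095 bits

U(i) = 1/3 for all i

D_KL(P||U) = Σ P(x) log₂(P(x) / (1/3))
           = Σ P(x) log₂(P(x)) + log₂(3)
           = log₂(3) - H(P)

H(P) = -Σ P(x) log₂(P(x)):
  -P(1)·log₂(P(1)) = -(0.3919)·log₂(0.3919) = 0.52963
  -P(2)·log₂(P(2)) = -(0.1626)·log₂(0.1626) = 0.42611
  -P(3)·log₂(P(3)) = -(0.4455)·log₂(0.4455) = 0.51968
H(P) = 0.52963 + 0.42611 + 0.51968 = 1.47542 bits

log₂(3) = 1.58496 bits

D_KL(P||U) = 1.58496 - 1.47542 = 0.10954 ≈ 0.1095 bits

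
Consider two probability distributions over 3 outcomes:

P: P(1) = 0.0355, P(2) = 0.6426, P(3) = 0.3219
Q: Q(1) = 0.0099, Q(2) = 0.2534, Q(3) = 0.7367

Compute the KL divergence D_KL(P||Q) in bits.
0.5436 bits

D_KL(P||Q) = Σ P(x) log₂(P(x)/Q(x))

Computing term by term:
  P(1)·log₂(P(1)/Q(1)) = 0.0355·log₂(0.0355/0.0099) = 0.06540
  P(2)·log₂(P(2)/Q(2)) = 0.6426·log₂(0.6426/0.2534) = 0.86269
  P(3)·log₂(P(3)/Q(3)) = 0.3219·log₂(0.3219/0.7367) = -0.38450

D_KL(P||Q) = 0.06540 + 0.86269 - 0.38450 = 0.54359 ≈ 0.5436 bits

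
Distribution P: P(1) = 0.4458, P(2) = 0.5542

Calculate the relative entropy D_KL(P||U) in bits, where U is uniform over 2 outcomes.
0.0085 bits

U(i) = 1/2 for all i

D_KL(P||U) = Σ P(x) log₂(P(x) / (1/2))
           = Σ P(x) log₂(P(x)) + log₂(2)
           = log₂(2) - H(P)

H(P) = -Σ P(x) log₂(P(x)):
  -P(1)·log₂(P(1)) = -(0.4458)·log₂(0.4458) = 0.51959
  -P(2)·log₂(P(2)) = -(0.5542)·log₂(0.5542) = 0.47191
H(P) = 0.51959 + 0.47191 = 0.99150 bits

log₂(2) = 1.00000 bits

D_KL(P||U) = 1.00000 - 0.99150 = 0.00850 ≈ 0.0085 bits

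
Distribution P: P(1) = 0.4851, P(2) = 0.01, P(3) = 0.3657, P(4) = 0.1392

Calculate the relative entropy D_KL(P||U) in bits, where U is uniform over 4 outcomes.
0.5006 bits

U(i) = 1/4 for all i

D_KL(P||U) = Σ P(x) log₂(P(x) / (1/4))
           = Σ P(x) log₂(P(x)) + log₂(4)
           = log₂(4) - H(P)

H(P) = -Σ P(x) log₂(P(x)):
  -P(1)·log₂(P(1)) = -(0.4851)·log₂(0.4851) = 0.50627
  -P(2)·log₂(P(2)) = -(0.01)·log₂(0.01) = 0.06644
  -P(3)·log₂(P(3)) = -(0.3657)·log₂(0.3657) = 0.53073
  -P(4)·log₂(P(4)) = -(0.1392)·log₂(0.1392) = 0.39599
H(P) = 0.50627 + 0.06644 + 0.53073 + 0.39599 = 1.49943 bits

log₂(4) = 2.00000 bits

D_KL(P||U) = 2.00000 - 1.49943 = 0.50057 ≈ 0.5006 bits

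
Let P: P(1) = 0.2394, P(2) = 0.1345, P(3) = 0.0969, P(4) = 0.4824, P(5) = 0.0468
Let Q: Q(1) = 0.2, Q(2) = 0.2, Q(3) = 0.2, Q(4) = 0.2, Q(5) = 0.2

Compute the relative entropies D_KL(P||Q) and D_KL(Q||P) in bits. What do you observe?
D_KL(P||Q) = 0.3985 bits, D_KL(Q||P) = 0.4367 bits. The two directions give different values (D_KL(Q||P) exceeds D_KL(P||Q) by 0.0382 bits): KL divergence is asymmetric.

D_KL(P||Q) = Σ P(x) log₂(P(x)/Q(x))

Computing term by term:
  P(1)·log₂(P(1)/Q(1)) = 0.2394·log₂(0.2394/0.2) = 0.06211
  P(2)·log₂(P(2)/Q(2)) = 0.1345·log₂(0.1345/0.2) = -0.07699
  P(3)·log₂(P(3)/Q(3)) = 0.0969·log₂(0.0969/0.2) = -0.10130
  P(4)·log₂(P(4)/Q(4)) = 0.4824·log₂(0.4824/0.2) = 0.61276
  P(5)·log₂(P(5)/Q(5)) = 0.0468·log₂(0.0468/0.2) = -0.09807

D_KL(P||Q) = 0.06211 - 0.07699 - 0.10130 + 0.61276 - 0.09807 = 0.39851 ≈ 0.3985 bits

D_KL(Q||P) = Σ Q(x) log₂(Q(x)/P(x))

Computing term by term:
  Q(1)·log₂(Q(1)/P(1)) = 0.2·log₂(0.2/0.2394) = -0.05188
  Q(2)·log₂(Q(2)/P(2)) = 0.2·log₂(0.2/0.1345) = 0.11448
  Q(3)·log₂(Q(3)/P(3)) = 0.2·log₂(0.2/0.0969) = 0.20909
  Q(4)·log₂(Q(4)/P(4)) = 0.2·log₂(0.2/0.4824) = -0.25405
  Q(5)·log₂(Q(5)/P(5)) = 0.2·log₂(0.2/0.0468) = 0.41908

D_KL(Q||P) = -0.05188 + 0.11448 + 0.20909 - 0.25405 + 0.41908 = 0.43672 ≈ 0.4367 bits

These are NOT equal (difference: 0.0382 bits). KL divergence is asymmetric: D_KL(P||Q) ≠ D_KL(Q||P) in general.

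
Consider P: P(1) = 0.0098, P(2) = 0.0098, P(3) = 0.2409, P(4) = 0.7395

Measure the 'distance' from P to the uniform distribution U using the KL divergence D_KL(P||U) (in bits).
1.0526 bits

U(i) = 1/4 for all i

D_KL(P||U) = Σ P(x) log₂(P(x) / (1/4))
           = Σ P(x) log₂(P(x)) + log₂(4)
           = log₂(4) - H(P)

H(P) = -Σ P(x) log₂(P(x)):
  -P(1)·log₂(P(1)) = -(0.0098)·log₂(0.0098) = 0.06540
  -P(2)·log₂(P(2)) = -(0.0098)·log₂(0.0098) = 0.06540
  -P(3)·log₂(P(3)) = -(0.2409)·log₂(0.2409) = 0.49469
  -P(4)·log₂(P(4)) = -(0.7395)·log₂(0.7395) = 0.32196
H(P) = 0.06540 + 0.06540 + 0.49469 + 0.32196 = 0.94745 bits

log₂(4) = 2.00000 bits

D_KL(P||U) = 2.00000 - 0.94745 = 1.05255 ≈ 1.0526 bits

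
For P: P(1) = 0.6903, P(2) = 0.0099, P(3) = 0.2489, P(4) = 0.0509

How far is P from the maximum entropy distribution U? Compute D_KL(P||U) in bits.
0.8469 bits

U(i) = 1/4 for all i

D_KL(P||U) = Σ P(x) log₂(P(x) / (1/4))
           = Σ P(x) log₂(P(x)) + log₂(4)
           = log₂(4) - H(P)

H(P) = -Σ P(x) log₂(P(x)):
  -P(1)·log₂(P(1)) = -(0.6903)·log₂(0.6903) = 0.36911
  -P(2)·log₂(P(2)) = -(0.0099)·log₂(0.0099) = 0.06592
  -P(3)·log₂(P(3)) = -(0.2489)·log₂(0.2489) = 0.49938
  -P(4)·log₂(P(4)) = -(0.0509)·log₂(0.0509) = 0.21868
H(P) = 0.36911 + 0.06592 + 0.49938 + 0.21868 = 1.15309 bits

log₂(4) = 2.00000 bits

D_KL(P||U) = 2.00000 - 1.15309 = 0.84691 ≈ 0.8469 bits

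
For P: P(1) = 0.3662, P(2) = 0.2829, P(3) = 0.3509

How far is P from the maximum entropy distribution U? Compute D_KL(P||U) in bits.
0.0087 bits

U(i) = 1/3 for all i

D_KL(P||U) = Σ P(x) log₂(P(x) / (1/3))
           = Σ P(x) log₂(P(x)) + log₂(3)
           = log₂(3) - H(P)

H(P) = -Σ P(x) log₂(P(x)):
  -P(1)·log₂(P(1)) = -(0.3662)·log₂(0.3662) = 0.53073
  -P(2)·log₂(P(2)) = -(0.2829)·log₂(0.2829) = 0.51534
  -P(3)·log₂(P(3)) = -(0.3509)·log₂(0.3509) = 0.53016
H(P) = 0.53073 + 0.51534 + 0.53016 = 1.57623 bits

log₂(3) = 1.58496 bits

D_KL(P||U) = 1.58496 - 1.57623 = 0.00873 ≈ 0.0087 bits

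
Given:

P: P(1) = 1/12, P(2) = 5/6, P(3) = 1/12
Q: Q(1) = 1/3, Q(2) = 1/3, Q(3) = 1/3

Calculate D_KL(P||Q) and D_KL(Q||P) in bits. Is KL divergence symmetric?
D_KL(P||Q) = 0.7683 bits, D_KL(Q||P) = 0.8927 bits. No, KL divergence is not symmetric.

D_KL(P||Q) = Σ P(x) log₂(P(x)/Q(x))

Computing term by term:
  P(1)·log₂(P(1)/Q(1)) = (1/12)·log₂((1/12)/(1/3)) = -0.16667
  P(2)·log₂(P(2)/Q(2)) = (5/6)·log₂((5/6)/(1/3)) = 1.10161
  P(3)·log₂(P(3)/Q(3)) = (1/12)·log₂((1/12)/(1/3)) = -0.16667

D_KL(P||Q) = -0.16667 + 1.10161 - 0.16667 = 0.76827 ≈ 0.7683 bits

D_KL(Q||P) = Σ Q(x) log₂(Q(x)/P(x))

Computing term by term:
  Q(1)·log₂(Q(1)/P(1)) = (1/3)·log₂((1/3)/(1/12)) = 0.66667
  Q(2)·log₂(Q(2)/P(2)) = (1/3)·log₂((1/3)/(5/6)) = -0.44064
  Q(3)·log₂(Q(3)/P(3)) = (1/3)·log₂((1/3)/(1/12)) = 0.66667

D_KL(Q||P) = 0.66667 - 0.44064 + 0.66667 = 0.89270 ≈ 0.8927 bits

These are NOT equal (difference: 0.1244 bits). KL divergence is asymmetric: D_KL(P||Q) ≠ D_KL(Q||P) in general.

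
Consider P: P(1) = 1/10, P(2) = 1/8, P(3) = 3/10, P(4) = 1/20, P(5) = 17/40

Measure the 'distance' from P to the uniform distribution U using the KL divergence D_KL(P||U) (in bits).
0.3529 bits

U(i) = 1/5 for all i

D_KL(P||U) = Σ P(x) log₂(P(x) / (1/5))
           = Σ P(x) log₂(P(x)) + log₂(5)
           = log₂(5) - H(P)

H(P) = -Σ P(x) log₂(P(x)):
  -P(1)·log₂(P(1)) = -(1/10)·log₂(1/10) = 0.33219
  -P(2)·log₂(P(2)) = -(1/8)·log₂(1/8) = 0.37500
  -P(3)·log₂(P(3)) = -(3/10)·log₂(3/10) = 0.52109
  -P(4)·log₂(P(4)) = -(1/20)·log₂(1/20) = 0.21610
  -P(5)·log₂(P(5)) = -(17/40)·log₂(17/40) = 0.52465
H(P) = 0.33219 + 0.37500 + 0.52109 + 0.21610 + 0.52465 = 1.96903 bits

log₂(5) = 2.32193 bits

D_KL(P||U) = 2.32193 - 1.96903 = 0.35290 ≈ 0.3529 bits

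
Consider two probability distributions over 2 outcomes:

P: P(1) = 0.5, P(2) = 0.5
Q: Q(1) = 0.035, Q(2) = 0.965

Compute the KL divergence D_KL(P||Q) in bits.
1.4440 bits

D_KL(P||Q) = Σ P(x) log₂(P(x)/Q(x))

Computing term by term:
  P(1)·log₂(P(1)/Q(1)) = 0.5·log₂(0.5/0.035) = 1.91825
  P(2)·log₂(P(2)/Q(2)) = 0.5·log₂(0.5/0.965) = -0.47430

D_KL(P||Q) = 1.91825 - 0.47430 = 1.44395 ≈ 1.4440 bits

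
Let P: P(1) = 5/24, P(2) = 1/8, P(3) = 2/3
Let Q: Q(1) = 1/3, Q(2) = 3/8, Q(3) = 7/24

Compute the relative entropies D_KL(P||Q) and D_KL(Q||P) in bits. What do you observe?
D_KL(P||Q) = 0.4557 bits, D_KL(Q||P) = 0.4725 bits. The two directions give different values (D_KL(Q||P) exceeds D_KL(P||Q) by 0.0168 bits): KL divergence is asymmetric.

D_KL(P||Q) = Σ P(x) log₂(P(x)/Q(x))

Computing term by term:
  P(1)·log₂(P(1)/Q(1)) = (5/24)·log₂((5/24)/(1/3)) = -0.14126
  P(2)·log₂(P(2)/Q(2)) = (1/8)·log₂((1/8)/(3/8)) = -0.19812
  P(3)·log₂(P(3)/Q(3)) = (2/3)·log₂((2/3)/(7/24)) = 0.79510

D_KL(P||Q) = -0.14126 - 0.19812 + 0.79510 = 0.45572 ≈ 0.4557 bits

D_KL(Q||P) = Σ Q(x) log₂(Q(x)/P(x))

Computing term by term:
  Q(1)·log₂(Q(1)/P(1)) = (1/3)·log₂((1/3)/(5/24)) = 0.22602
  Q(2)·log₂(Q(2)/P(2)) = (3/8)·log₂((3/8)/(1/8)) = 0.59436
  Q(3)·log₂(Q(3)/P(3)) = (7/24)·log₂((7/24)/(2/3)) = -0.34785

D_KL(Q||P) = 0.22602 + 0.59436 - 0.34785 = 0.47253 ≈ 0.4725 bits

These are NOT equal (difference: 0.0168 bits). KL divergence is asymmetric: D_KL(P||Q) ≠ D_KL(Q||P) in general.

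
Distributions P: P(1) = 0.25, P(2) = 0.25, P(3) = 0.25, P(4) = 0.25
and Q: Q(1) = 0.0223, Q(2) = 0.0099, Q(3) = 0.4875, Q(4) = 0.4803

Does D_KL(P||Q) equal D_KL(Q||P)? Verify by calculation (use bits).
D_KL(P||Q) = 1.5599 bits, D_KL(Q||P) = 0.7983 bits. No — D_KL(P||Q) ≠ D_KL(Q||P) for this pair.

D_KL(P||Q) = Σ P(x) log₂(P(x)/Q(x))

Computing term by term:
  P(1)·log₂(P(1)/Q(1)) = 0.25·log₂(0.25/0.0223) = 0.87170
  P(2)·log₂(P(2)/Q(2)) = 0.25·log₂(0.25/0.0099) = 1.16459
  P(3)·log₂(P(3)/Q(3)) = 0.25·log₂(0.25/0.4875) = -0.24087
  P(4)·log₂(P(4)/Q(4)) = 0.25·log₂(0.25/0.4803) = -0.23550

D_KL(P||Q) = 0.87170 + 1.16459 - 0.24087 - 0.23550 = 1.55992 ≈ 1.5599 bits

D_KL(Q||P) = Σ Q(x) log₂(Q(x)/P(x))

Computing term by term:
  Q(1)·log₂(Q(1)/P(1)) = 0.0223·log₂(0.0223/0.25) = -0.07776
  Q(2)·log₂(Q(2)/P(2)) = 0.0099·log₂(0.0099/0.25) = -0.04612
  Q(3)·log₂(Q(3)/P(3)) = 0.4875·log₂(0.4875/0.25) = 0.46969
  Q(4)·log₂(Q(4)/P(4)) = 0.4803·log₂(0.4803/0.25) = 0.45245

D_KL(Q||P) = -0.07776 - 0.04612 + 0.46969 + 0.45245 = 0.79826 ≈ 0.7983 bits

These are NOT equal (difference: 0.7616 bits). KL divergence is asymmetric: D_KL(P||Q) ≠ D_KL(Q||P) in general.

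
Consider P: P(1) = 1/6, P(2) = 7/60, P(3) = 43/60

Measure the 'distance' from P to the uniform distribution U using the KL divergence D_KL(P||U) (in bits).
0.4481 bits

U(i) = 1/3 for all i

D_KL(P||U) = Σ P(x) log₂(P(x) / (1/3))
           = Σ P(x) log₂(P(x)) + log₂(3)
           = log₂(3) - H(P)

H(P) = -Σ P(x) log₂(P(x)):
  -P(1)·log₂(P(1)) = -(1/6)·log₂(1/6) = 0.43083
  -P(2)·log₂(P(2)) = -(7/60)·log₂(7/60) = 0.36161
  -P(3)·log₂(P(3)) = -(43/60)·log₂(43/60) = 0.34445
H(P) = 0.43083 + 0.36161 + 0.34445 = 1.13689 bits

log₂(3) = 1.58496 bits

D_KL(P||U) = 1.58496 - 1.13689 = 0.44807 ≈ 0.4481 bits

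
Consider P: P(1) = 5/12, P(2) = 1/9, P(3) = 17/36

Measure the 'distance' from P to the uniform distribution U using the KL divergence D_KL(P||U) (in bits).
0.1953 bits

U(i) = 1/3 for all i

D_KL(P||U) = Σ P(x) log₂(P(x) / (1/3))
           = Σ P(x) log₂(P(x)) + log₂(3)
           = log₂(3) - H(P)

H(P) = -Σ P(x) log₂(P(x)):
  -P(1)·log₂(P(1)) = -(5/12)·log₂(5/12) = 0.52626
  -P(2)·log₂(P(2)) = -(1/9)·log₂(1/9) = 0.35221
  -P(3)·log₂(P(3)) = -(17/36)·log₂(17/36) = 0.51116
H(P) = 0.52626 + 0.35221 + 0.51116 = 1.38963 bits

log₂(3) = 1.58496 bits

D_KL(P||U) = 1.58496 - 1.38963 = 0.19533 ≈ 0.1953 bits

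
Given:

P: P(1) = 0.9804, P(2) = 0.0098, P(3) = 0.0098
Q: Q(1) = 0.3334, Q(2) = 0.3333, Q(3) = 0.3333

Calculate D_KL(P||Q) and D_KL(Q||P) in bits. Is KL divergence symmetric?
D_KL(P||Q) = 1.4259 bits, D_KL(Q||P) = 2.8728 bits. No, KL divergence is not symmetric.

D_KL(P||Q) = Σ P(x) log₂(P(x)/Q(x))

Computing term by term:
  P(1)·log₂(P(1)/Q(1)) = 0.9804·log₂(0.9804/0.3334) = 1.52562
  P(2)·log₂(P(2)/Q(2)) = 0.0098·log₂(0.0098/0.3333) = -0.04986
  P(3)·log₂(P(3)/Q(3)) = 0.0098·log₂(0.0098/0.3333) = -0.04986

D_KL(P||Q) = 1.52562 - 0.04986 - 0.04986 = 1.42590 ≈ 1.4259 bits

D_KL(Q||P) = Σ Q(x) log₂(Q(x)/P(x))

Computing term by term:
  Q(1)·log₂(Q(1)/P(1)) = 0.3334·log₂(0.3334/0.9804) = -0.51881
  Q(2)·log₂(Q(2)/P(2)) = 0.3333·log₂(0.3333/0.0098) = 1.69580
  Q(3)·log₂(Q(3)/P(3)) = 0.3333·log₂(0.3333/0.0098) = 1.69580

D_KL(Q||P) = -0.51881 + 1.69580 + 1.69580 = 2.87279 ≈ 2.8728 bits

These are NOT equal (difference: 1.4469 bits). KL divergence is asymmetric: D_KL(P||Q) ≠ D_KL(Q||P) in general.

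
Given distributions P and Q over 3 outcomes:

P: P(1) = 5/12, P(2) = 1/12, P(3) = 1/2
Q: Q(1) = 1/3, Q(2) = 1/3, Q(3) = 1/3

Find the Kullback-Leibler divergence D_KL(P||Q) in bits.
0.2600 bits

D_KL(P||Q) = Σ P(x) log₂(P(x)/Q(x))

Computing term by term:
  P(1)·log₂(P(1)/Q(1)) = (5/12)·log₂((5/12)/(1/3)) = 0.13414
  P(2)·log₂(P(2)/Q(2)) = (1/12)·log₂((1/12)/(1/3)) = -0.16667
  P(3)·log₂(P(3)/Q(3)) = (1/2)·log₂((1/2)/(1/3)) = 0.29248

D_KL(P||Q) = 0.13414 - 0.16667 + 0.29248 = 0.25995 ≈ 0.2600 bits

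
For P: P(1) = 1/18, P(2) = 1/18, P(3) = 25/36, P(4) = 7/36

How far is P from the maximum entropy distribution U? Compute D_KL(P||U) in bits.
0.7120 bits

U(i) = 1/4 for all i

D_KL(P||U) = Σ P(x) log₂(P(x) / (1/4))
           = Σ P(x) log₂(P(x)) + log₂(4)
           = log₂(4) - H(P)

H(P) = -Σ P(x) log₂(P(x)):
  -P(1)·log₂(P(1)) = -(1/18)·log₂(1/18) = 0.23166
  -P(2)·log₂(P(2)) = -(1/18)·log₂(1/18) = 0.23166
  -P(3)·log₂(P(3)) = -(25/36)·log₂(25/36) = 0.36533
  -P(4)·log₂(P(4)) = -(7/36)·log₂(7/36) = 0.45939
H(P) = 0.23166 + 0.23166 + 0.36533 + 0.45939 = 1.28804 bits

log₂(4) = 2.00000 bits

D_KL(P||U) = 2.00000 - 1.28804 = 0.71196 ≈ 0.7120 bits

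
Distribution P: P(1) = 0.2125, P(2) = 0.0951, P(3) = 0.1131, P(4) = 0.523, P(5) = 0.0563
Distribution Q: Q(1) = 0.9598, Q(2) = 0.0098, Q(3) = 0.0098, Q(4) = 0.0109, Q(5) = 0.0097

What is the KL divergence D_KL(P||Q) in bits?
3.3121 bits

D_KL(P||Q) = Σ P(x) log₂(P(x)/Q(x))

Computing term by term:
  P(1)·log₂(P(1)/Q(1)) = 0.2125·log₂(0.2125/0.9598) = -0.46225
  P(2)·log₂(P(2)/Q(2)) = 0.0951·log₂(0.0951/0.0098) = 0.31179
  P(3)·log₂(P(3)/Q(3)) = 0.1131·log₂(0.1131/0.0098) = 0.39909
  P(4)·log₂(P(4)/Q(4)) = 0.523·log₂(0.523/0.0109) = 2.92065
  P(5)·log₂(P(5)/Q(5)) = 0.0563·log₂(0.0563/0.0097) = 0.14284

D_KL(P||Q) = -0.46225 + 0.31179 + 0.39909 + 2.92065 + 0.14284 = 3.31212 ≈ 3.3121 bits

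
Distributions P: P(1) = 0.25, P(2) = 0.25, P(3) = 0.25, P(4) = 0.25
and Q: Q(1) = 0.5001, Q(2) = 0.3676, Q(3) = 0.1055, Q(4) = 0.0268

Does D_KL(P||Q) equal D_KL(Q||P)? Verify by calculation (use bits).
D_KL(P||Q) = 0.7275 bits, D_KL(Q||P) = 0.4871 bits. No — D_KL(P||Q) ≠ D_KL(Q||P) for this pair.

D_KL(P||Q) = Σ P(x) log₂(P(x)/Q(x))

Computing term by term:
  P(1)·log₂(P(1)/Q(1)) = 0.25·log₂(0.25/0.5001) = -0.25007
  P(2)·log₂(P(2)/Q(2)) = 0.25·log₂(0.25/0.3676) = -0.13905
  P(3)·log₂(P(3)/Q(3)) = 0.25·log₂(0.25/0.1055) = 0.31117
  P(4)·log₂(P(4)/Q(4)) = 0.25·log₂(0.25/0.0268) = 0.80541

D_KL(P||Q) = -0.25007 - 0.13905 + 0.31117 + 0.80541 = 0.72746 ≈ 0.7275 bits

D_KL(Q||P) = Σ Q(x) log₂(Q(x)/P(x))

Computing term by term:
  Q(1)·log₂(Q(1)/P(1)) = 0.5001·log₂(0.5001/0.25) = 0.50024
  Q(2)·log₂(Q(2)/P(2)) = 0.3676·log₂(0.3676/0.25) = 0.20446
  Q(3)·log₂(Q(3)/P(3)) = 0.1055·log₂(0.1055/0.25) = -0.13131
  Q(4)·log₂(Q(4)/P(4)) = 0.0268·log₂(0.0268/0.25) = -0.08634

D_KL(Q||P) = 0.50024 + 0.20446 - 0.13131 - 0.08634 = 0.48705 ≈ 0.4871 bits

These are NOT equal (difference: 0.2404 bits). KL divergence is asymmetric: D_KL(P||Q) ≠ D_KL(Q||P) in general.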